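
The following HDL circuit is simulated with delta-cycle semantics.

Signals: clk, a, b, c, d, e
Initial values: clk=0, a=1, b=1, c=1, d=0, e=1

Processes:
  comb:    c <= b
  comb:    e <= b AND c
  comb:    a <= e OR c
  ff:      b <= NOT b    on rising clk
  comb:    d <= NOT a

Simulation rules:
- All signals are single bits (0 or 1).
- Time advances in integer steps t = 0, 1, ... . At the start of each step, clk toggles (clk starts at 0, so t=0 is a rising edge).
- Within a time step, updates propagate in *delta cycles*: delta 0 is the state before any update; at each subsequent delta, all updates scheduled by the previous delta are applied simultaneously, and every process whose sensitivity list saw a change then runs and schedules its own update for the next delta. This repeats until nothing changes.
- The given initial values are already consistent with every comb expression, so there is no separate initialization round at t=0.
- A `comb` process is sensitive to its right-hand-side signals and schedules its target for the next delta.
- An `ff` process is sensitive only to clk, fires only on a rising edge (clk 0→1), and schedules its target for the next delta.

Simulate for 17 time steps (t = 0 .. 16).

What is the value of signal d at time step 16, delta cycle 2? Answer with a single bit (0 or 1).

t0.Δ0 b=1 e=1 c=1 clk=0 a=1 d=0
t0.Δ1 b=1 e=1 c=1 clk=1 a=1 d=0
t0.Δ2 b=0 e=1 c=1 clk=1 a=1 d=0
t0.Δ3 b=0 e=0 c=0 clk=1 a=1 d=0
t0.Δ4 b=0 e=0 c=0 clk=1 a=0 d=0
t0.Δ5 b=0 e=0 c=0 clk=1 a=0 d=1
t1.Δ0 b=0 e=0 c=0 clk=1 a=0 d=1
t1.Δ1 b=0 e=0 c=0 clk=0 a=0 d=1
t2.Δ0 b=0 e=0 c=0 clk=0 a=0 d=1
t2.Δ1 b=0 e=0 c=0 clk=1 a=0 d=1
t2.Δ2 b=1 e=0 c=0 clk=1 a=0 d=1
t2.Δ3 b=1 e=0 c=1 clk=1 a=0 d=1
t2.Δ4 b=1 e=1 c=1 clk=1 a=1 d=1
t2.Δ5 b=1 e=1 c=1 clk=1 a=1 d=0
t3.Δ0 b=1 e=1 c=1 clk=1 a=1 d=0
t3.Δ1 b=1 e=1 c=1 clk=0 a=1 d=0
t4.Δ0 b=1 e=1 c=1 clk=0 a=1 d=0
t4.Δ1 b=1 e=1 c=1 clk=1 a=1 d=0
t4.Δ2 b=0 e=1 c=1 clk=1 a=1 d=0
t4.Δ3 b=0 e=0 c=0 clk=1 a=1 d=0
t4.Δ4 b=0 e=0 c=0 clk=1 a=0 d=0
t4.Δ5 b=0 e=0 c=0 clk=1 a=0 d=1
t5.Δ0 b=0 e=0 c=0 clk=1 a=0 d=1
t5.Δ1 b=0 e=0 c=0 clk=0 a=0 d=1
t6.Δ0 b=0 e=0 c=0 clk=0 a=0 d=1
t6.Δ1 b=0 e=0 c=0 clk=1 a=0 d=1
t6.Δ2 b=1 e=0 c=0 clk=1 a=0 d=1
t6.Δ3 b=1 e=0 c=1 clk=1 a=0 d=1
t6.Δ4 b=1 e=1 c=1 clk=1 a=1 d=1
t6.Δ5 b=1 e=1 c=1 clk=1 a=1 d=0
t7.Δ0 b=1 e=1 c=1 clk=1 a=1 d=0
t7.Δ1 b=1 e=1 c=1 clk=0 a=1 d=0
t8.Δ0 b=1 e=1 c=1 clk=0 a=1 d=0
t8.Δ1 b=1 e=1 c=1 clk=1 a=1 d=0
t8.Δ2 b=0 e=1 c=1 clk=1 a=1 d=0
t8.Δ3 b=0 e=0 c=0 clk=1 a=1 d=0
t8.Δ4 b=0 e=0 c=0 clk=1 a=0 d=0
t8.Δ5 b=0 e=0 c=0 clk=1 a=0 d=1
t9.Δ0 b=0 e=0 c=0 clk=1 a=0 d=1
t9.Δ1 b=0 e=0 c=0 clk=0 a=0 d=1
t10.Δ0 b=0 e=0 c=0 clk=0 a=0 d=1
t10.Δ1 b=0 e=0 c=0 clk=1 a=0 d=1
t10.Δ2 b=1 e=0 c=0 clk=1 a=0 d=1
t10.Δ3 b=1 e=0 c=1 clk=1 a=0 d=1
t10.Δ4 b=1 e=1 c=1 clk=1 a=1 d=1
t10.Δ5 b=1 e=1 c=1 clk=1 a=1 d=0
t11.Δ0 b=1 e=1 c=1 clk=1 a=1 d=0
t11.Δ1 b=1 e=1 c=1 clk=0 a=1 d=0
t12.Δ0 b=1 e=1 c=1 clk=0 a=1 d=0
t12.Δ1 b=1 e=1 c=1 clk=1 a=1 d=0
t12.Δ2 b=0 e=1 c=1 clk=1 a=1 d=0
t12.Δ3 b=0 e=0 c=0 clk=1 a=1 d=0
t12.Δ4 b=0 e=0 c=0 clk=1 a=0 d=0
t12.Δ5 b=0 e=0 c=0 clk=1 a=0 d=1
t13.Δ0 b=0 e=0 c=0 clk=1 a=0 d=1
t13.Δ1 b=0 e=0 c=0 clk=0 a=0 d=1
t14.Δ0 b=0 e=0 c=0 clk=0 a=0 d=1
t14.Δ1 b=0 e=0 c=0 clk=1 a=0 d=1
t14.Δ2 b=1 e=0 c=0 clk=1 a=0 d=1
t14.Δ3 b=1 e=0 c=1 clk=1 a=0 d=1
t14.Δ4 b=1 e=1 c=1 clk=1 a=1 d=1
t14.Δ5 b=1 e=1 c=1 clk=1 a=1 d=0
t15.Δ0 b=1 e=1 c=1 clk=1 a=1 d=0
t15.Δ1 b=1 e=1 c=1 clk=0 a=1 d=0
t16.Δ0 b=1 e=1 c=1 clk=0 a=1 d=0
t16.Δ1 b=1 e=1 c=1 clk=1 a=1 d=0
t16.Δ2 b=0 e=1 c=1 clk=1 a=1 d=0
t16.Δ3 b=0 e=0 c=0 clk=1 a=1 d=0
t16.Δ4 b=0 e=0 c=0 clk=1 a=0 d=0
t16.Δ5 b=0 e=0 c=0 clk=1 a=0 d=1

0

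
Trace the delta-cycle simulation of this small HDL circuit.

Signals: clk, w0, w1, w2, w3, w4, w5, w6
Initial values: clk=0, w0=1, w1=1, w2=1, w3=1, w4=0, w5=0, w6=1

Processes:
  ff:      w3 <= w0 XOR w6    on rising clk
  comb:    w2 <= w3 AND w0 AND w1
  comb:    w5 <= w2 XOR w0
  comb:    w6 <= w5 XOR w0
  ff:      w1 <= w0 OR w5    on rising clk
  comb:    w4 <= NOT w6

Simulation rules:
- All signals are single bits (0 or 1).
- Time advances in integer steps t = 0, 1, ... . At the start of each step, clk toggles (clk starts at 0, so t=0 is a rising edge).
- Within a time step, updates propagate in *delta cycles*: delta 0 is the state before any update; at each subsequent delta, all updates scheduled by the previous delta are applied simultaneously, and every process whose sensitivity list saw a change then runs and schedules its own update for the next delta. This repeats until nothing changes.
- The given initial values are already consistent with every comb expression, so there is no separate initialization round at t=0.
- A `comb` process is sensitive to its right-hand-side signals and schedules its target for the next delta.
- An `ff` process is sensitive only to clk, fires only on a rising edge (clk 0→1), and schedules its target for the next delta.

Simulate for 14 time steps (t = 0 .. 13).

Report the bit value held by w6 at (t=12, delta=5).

0

[bits: w3,w6,w2,w5,w0,clk,w1,w4]
t=0: Δ0=11101010 Δ1=11101110 Δ2=01101110 Δ3=01001110 Δ4=01011110 Δ5=00011110 Δ6=00011111 | 6Δ
t=1: Δ0=00011111 Δ1=00011011 | 1Δ
t=2: Δ0=00011011 Δ1=00011111 Δ2=10011111 Δ3=10111111 Δ4=10101111 Δ5=11101111 Δ6=11101110 | 6Δ
t=3: Δ0=11101110 Δ1=11101010 | 1Δ
t=4: Δ0=11101010 Δ1=11101110 Δ2=01101110 Δ3=01001110 Δ4=01011110 Δ5=00011110 Δ6=00011111 | 6Δ
t=5: Δ0=00011111 Δ1=00011011 | 1Δ
t=6: Δ0=00011011 Δ1=00011111 Δ2=10011111 Δ3=10111111 Δ4=10101111 Δ5=11101111 Δ6=11101110 | 6Δ
t=7: Δ0=11101110 Δ1=11101010 | 1Δ
t=8: Δ0=11101010 Δ1=11101110 Δ2=01101110 Δ3=01001110 Δ4=01011110 Δ5=00011110 Δ6=00011111 | 6Δ
t=9: Δ0=00011111 Δ1=00011011 | 1Δ
t=10: Δ0=00011011 Δ1=00011111 Δ2=10011111 Δ3=10111111 Δ4=10101111 Δ5=11101111 Δ6=11101110 | 6Δ
t=11: Δ0=11101110 Δ1=11101010 | 1Δ
t=12: Δ0=11101010 Δ1=11101110 Δ2=01101110 Δ3=01001110 Δ4=01011110 Δ5=00011110 Δ6=00011111 | 6Δ
t=13: Δ0=00011111 Δ1=00011011 | 1Δ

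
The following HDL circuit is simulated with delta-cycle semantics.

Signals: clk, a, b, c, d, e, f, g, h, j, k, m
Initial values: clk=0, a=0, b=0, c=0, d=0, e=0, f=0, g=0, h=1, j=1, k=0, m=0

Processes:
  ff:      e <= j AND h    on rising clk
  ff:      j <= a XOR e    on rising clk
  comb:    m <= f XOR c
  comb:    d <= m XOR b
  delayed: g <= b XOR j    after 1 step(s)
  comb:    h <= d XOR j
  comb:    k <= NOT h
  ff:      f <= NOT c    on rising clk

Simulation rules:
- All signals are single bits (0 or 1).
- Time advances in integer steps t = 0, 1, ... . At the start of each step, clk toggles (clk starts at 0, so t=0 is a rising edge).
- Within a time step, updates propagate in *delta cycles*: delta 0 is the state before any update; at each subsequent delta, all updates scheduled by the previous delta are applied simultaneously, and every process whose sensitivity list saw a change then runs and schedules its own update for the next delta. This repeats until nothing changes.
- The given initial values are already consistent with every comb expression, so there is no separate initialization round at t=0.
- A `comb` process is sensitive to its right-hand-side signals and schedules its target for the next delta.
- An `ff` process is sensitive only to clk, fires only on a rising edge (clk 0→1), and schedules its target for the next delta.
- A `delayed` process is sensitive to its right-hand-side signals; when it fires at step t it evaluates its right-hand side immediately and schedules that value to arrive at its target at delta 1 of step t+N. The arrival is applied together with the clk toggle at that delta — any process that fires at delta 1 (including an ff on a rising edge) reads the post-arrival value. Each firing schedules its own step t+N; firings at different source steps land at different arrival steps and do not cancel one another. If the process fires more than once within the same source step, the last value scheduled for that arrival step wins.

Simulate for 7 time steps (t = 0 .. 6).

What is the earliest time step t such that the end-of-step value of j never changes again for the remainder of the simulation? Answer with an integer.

[bits: c,b,j,clk,a,e,g,d,f,h,k,m]
t=0: Δ0=001000000100 Δ1=001100000100 Δ2=000101001100 Δ3=000101001001 Δ4=000101011011 Δ5=000101011111 Δ6=000101011101 | 6Δ
t=1: Δ0=000101011101 Δ1=000001011101 | 1Δ
t=2: Δ0=000001011101 Δ1=000101011101 Δ2=001100011101 Δ3=001100011001 Δ4=001100011011 | 4Δ
t=3: Δ0=001100011011 Δ1=001000111011 | 1Δ
t=4: Δ0=001000111011 Δ1=001100111011 Δ2=000100111011 Δ3=000100111111 Δ4=000100111101 | 4Δ
t=5: Δ0=000100111101 Δ1=000000011101 | 1Δ
t=6: Δ0=000000011101 Δ1=000100011101 | 1Δ

4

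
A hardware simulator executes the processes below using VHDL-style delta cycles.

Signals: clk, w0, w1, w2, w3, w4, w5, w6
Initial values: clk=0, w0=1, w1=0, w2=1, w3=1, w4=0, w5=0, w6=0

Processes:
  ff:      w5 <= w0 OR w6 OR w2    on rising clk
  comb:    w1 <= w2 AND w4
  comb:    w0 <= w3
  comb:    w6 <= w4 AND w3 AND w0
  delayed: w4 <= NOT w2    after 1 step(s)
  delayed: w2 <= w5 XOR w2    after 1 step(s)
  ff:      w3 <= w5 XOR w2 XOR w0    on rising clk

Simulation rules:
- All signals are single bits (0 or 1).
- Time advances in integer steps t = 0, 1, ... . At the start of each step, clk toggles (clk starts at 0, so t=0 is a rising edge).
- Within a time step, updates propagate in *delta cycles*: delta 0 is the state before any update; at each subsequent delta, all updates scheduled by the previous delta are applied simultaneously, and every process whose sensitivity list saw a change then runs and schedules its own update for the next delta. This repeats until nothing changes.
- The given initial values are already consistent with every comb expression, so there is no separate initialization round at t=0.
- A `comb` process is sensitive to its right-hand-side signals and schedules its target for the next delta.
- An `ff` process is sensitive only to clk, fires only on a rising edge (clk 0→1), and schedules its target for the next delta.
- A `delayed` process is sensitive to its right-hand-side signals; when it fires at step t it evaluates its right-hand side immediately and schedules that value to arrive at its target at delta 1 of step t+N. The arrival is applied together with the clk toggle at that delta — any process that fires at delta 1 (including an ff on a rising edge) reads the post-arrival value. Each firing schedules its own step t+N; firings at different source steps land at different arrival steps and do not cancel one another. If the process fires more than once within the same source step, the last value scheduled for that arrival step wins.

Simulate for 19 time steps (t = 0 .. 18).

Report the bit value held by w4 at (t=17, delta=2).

[bits: w4,w2,w1,clk,w5,w0,w6,w3]
t=0: Δ0=01000101 Δ1=01010101 Δ2=01011100 Δ3=01011000 | 3Δ
t=1: Δ0=01011000 Δ1=00001000 | 1Δ
t=2: Δ0=00001000 Δ1=11011000 Δ2=11111000 | 2Δ
t=3: Δ0=11111000 Δ1=00101000 Δ2=00001000 | 2Δ
t=4: Δ0=00001000 Δ1=11011000 Δ2=11111000 | 2Δ
t=5: Δ0=11111000 Δ1=00101000 Δ2=00001000 | 2Δ
t=6: Δ0=00001000 Δ1=11011000 Δ2=11111000 | 2Δ
t=7: Δ0=11111000 Δ1=00101000 Δ2=00001000 | 2Δ
t=8: Δ0=00001000 Δ1=11011000 Δ2=11111000 | 2Δ
t=9: Δ0=11111000 Δ1=00101000 Δ2=00001000 | 2Δ
t=10: Δ0=00001000 Δ1=11011000 Δ2=11111000 | 2Δ
t=11: Δ0=11111000 Δ1=00101000 Δ2=00001000 | 2Δ
t=12: Δ0=00001000 Δ1=11011000 Δ2=11111000 | 2Δ
t=13: Δ0=11111000 Δ1=00101000 Δ2=00001000 | 2Δ
t=14: Δ0=00001000 Δ1=11011000 Δ2=11111000 | 2Δ
t=15: Δ0=11111000 Δ1=00101000 Δ2=00001000 | 2Δ
t=16: Δ0=00001000 Δ1=11011000 Δ2=11111000 | 2Δ
t=17: Δ0=11111000 Δ1=00101000 Δ2=00001000 | 2Δ
t=18: Δ0=00001000 Δ1=11011000 Δ2=11111000 | 2Δ

0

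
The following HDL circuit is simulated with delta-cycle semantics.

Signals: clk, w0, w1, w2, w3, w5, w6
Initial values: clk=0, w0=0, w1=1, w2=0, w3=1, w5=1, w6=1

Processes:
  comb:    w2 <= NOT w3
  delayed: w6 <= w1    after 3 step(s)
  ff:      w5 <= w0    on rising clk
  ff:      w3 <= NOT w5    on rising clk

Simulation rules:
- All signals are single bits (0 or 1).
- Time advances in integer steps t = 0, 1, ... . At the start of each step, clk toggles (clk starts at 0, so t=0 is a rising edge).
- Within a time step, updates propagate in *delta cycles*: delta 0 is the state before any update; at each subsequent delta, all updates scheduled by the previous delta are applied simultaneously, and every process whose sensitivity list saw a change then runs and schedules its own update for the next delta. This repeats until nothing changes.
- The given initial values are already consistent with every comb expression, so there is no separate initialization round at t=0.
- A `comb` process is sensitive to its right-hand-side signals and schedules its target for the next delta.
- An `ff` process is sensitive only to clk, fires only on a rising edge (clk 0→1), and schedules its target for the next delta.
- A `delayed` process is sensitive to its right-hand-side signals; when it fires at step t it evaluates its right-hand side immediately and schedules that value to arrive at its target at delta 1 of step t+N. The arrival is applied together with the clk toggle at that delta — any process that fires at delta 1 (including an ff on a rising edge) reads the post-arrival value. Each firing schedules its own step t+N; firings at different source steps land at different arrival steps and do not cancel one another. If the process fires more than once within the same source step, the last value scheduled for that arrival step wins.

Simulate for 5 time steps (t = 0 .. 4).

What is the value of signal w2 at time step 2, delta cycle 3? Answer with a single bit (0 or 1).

0

t0.Δ0 w5=1 w0=0 w6=1 w3=1 w2=0 clk=0 w1=1
t0.Δ1 w5=1 w0=0 w6=1 w3=1 w2=0 clk=1 w1=1
t0.Δ2 w5=0 w0=0 w6=1 w3=0 w2=0 clk=1 w1=1
t0.Δ3 w5=0 w0=0 w6=1 w3=0 w2=1 clk=1 w1=1
t1.Δ0 w5=0 w0=0 w6=1 w3=0 w2=1 clk=1 w1=1
t1.Δ1 w5=0 w0=0 w6=1 w3=0 w2=1 clk=0 w1=1
t2.Δ0 w5=0 w0=0 w6=1 w3=0 w2=1 clk=0 w1=1
t2.Δ1 w5=0 w0=0 w6=1 w3=0 w2=1 clk=1 w1=1
t2.Δ2 w5=0 w0=0 w6=1 w3=1 w2=1 clk=1 w1=1
t2.Δ3 w5=0 w0=0 w6=1 w3=1 w2=0 clk=1 w1=1
t3.Δ0 w5=0 w0=0 w6=1 w3=1 w2=0 clk=1 w1=1
t3.Δ1 w5=0 w0=0 w6=1 w3=1 w2=0 clk=0 w1=1
t4.Δ0 w5=0 w0=0 w6=1 w3=1 w2=0 clk=0 w1=1
t4.Δ1 w5=0 w0=0 w6=1 w3=1 w2=0 clk=1 w1=1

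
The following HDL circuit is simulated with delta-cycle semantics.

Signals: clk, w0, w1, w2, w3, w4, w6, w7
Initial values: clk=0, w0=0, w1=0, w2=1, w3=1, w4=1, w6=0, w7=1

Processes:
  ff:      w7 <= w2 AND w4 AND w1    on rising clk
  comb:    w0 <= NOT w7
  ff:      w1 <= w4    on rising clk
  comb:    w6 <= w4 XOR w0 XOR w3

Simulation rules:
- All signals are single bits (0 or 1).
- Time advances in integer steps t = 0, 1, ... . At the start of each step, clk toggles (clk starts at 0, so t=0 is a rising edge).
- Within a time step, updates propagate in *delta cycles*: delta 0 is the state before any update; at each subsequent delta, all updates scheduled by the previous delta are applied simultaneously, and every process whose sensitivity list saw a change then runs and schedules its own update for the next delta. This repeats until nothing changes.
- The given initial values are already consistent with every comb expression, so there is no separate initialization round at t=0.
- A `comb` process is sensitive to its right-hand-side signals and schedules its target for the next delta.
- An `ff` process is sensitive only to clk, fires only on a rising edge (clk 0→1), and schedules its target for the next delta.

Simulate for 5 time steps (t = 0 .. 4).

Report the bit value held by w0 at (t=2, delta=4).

[bits: w1,w2,clk,w0,w7,w6,w3,w4]
t=0: Δ0=01001011 Δ1=01101011 Δ2=11100011 Δ3=11110011 Δ4=11110111 | 4Δ
t=1: Δ0=11110111 Δ1=11010111 | 1Δ
t=2: Δ0=11010111 Δ1=11110111 Δ2=11111111 Δ3=11101111 Δ4=11101011 | 4Δ
t=3: Δ0=11101011 Δ1=11001011 | 1Δ
t=4: Δ0=11001011 Δ1=11101011 | 1Δ

0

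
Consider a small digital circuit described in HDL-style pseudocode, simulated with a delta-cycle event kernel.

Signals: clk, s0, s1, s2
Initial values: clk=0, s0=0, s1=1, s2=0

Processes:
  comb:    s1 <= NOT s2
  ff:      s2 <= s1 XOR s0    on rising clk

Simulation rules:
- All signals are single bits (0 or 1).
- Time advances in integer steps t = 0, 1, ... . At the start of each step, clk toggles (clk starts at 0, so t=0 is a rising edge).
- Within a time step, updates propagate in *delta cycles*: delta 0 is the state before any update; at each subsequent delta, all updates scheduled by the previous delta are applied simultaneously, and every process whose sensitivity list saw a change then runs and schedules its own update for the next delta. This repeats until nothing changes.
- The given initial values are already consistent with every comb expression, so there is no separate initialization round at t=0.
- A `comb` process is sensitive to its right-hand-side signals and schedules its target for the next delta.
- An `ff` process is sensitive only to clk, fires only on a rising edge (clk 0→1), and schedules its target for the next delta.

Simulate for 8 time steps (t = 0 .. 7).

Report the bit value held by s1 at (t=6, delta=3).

1

[bits: s2,s0,clk,s1]
t=0: Δ0=0001 Δ1=0011 Δ2=1011 Δ3=1010 | 3Δ
t=1: Δ0=1010 Δ1=1000 | 1Δ
t=2: Δ0=1000 Δ1=1010 Δ2=0010 Δ3=0011 | 3Δ
t=3: Δ0=0011 Δ1=0001 | 1Δ
t=4: Δ0=0001 Δ1=0011 Δ2=1011 Δ3=1010 | 3Δ
t=5: Δ0=1010 Δ1=1000 | 1Δ
t=6: Δ0=1000 Δ1=1010 Δ2=0010 Δ3=0011 | 3Δ
t=7: Δ0=0011 Δ1=0001 | 1Δ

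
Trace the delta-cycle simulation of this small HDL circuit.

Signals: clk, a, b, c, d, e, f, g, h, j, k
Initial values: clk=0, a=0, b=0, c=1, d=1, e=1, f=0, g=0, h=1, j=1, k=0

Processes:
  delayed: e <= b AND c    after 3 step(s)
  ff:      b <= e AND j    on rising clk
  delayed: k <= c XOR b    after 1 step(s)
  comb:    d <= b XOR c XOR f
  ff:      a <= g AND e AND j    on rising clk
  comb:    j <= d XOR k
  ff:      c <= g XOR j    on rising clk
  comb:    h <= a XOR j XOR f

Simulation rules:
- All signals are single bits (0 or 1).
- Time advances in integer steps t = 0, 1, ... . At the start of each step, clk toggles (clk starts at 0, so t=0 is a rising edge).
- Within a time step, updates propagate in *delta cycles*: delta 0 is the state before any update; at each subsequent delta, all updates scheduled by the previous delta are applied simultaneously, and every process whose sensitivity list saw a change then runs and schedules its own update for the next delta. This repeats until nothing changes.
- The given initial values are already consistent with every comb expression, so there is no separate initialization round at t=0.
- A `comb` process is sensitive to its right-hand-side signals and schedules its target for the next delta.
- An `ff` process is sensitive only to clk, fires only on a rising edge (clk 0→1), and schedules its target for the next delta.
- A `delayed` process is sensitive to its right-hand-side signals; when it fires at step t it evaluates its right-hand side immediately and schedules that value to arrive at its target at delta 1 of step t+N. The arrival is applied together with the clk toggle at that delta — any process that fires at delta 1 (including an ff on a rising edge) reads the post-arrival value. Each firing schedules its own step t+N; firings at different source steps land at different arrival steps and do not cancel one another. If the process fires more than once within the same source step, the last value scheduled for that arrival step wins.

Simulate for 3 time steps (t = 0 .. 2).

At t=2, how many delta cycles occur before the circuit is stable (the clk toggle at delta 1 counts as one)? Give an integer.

2

t=0 Δ0: a=0 c=1 f=0 k=0 h=1 e=1 g=0 b=0 j=1 clk=0 d=1
  Δ1: clk:0→1
  Δ2: b:0→1
  Δ3: d:1→0
  Δ4: j:1→0
  Δ5: h:1→0
  (5Δ to stable)
t=1 Δ0: a=0 c=1 f=0 k=0 h=0 e=1 g=0 b=1 j=0 clk=1 d=0
  Δ1: clk:1→0
  (1Δ to stable)
t=2 Δ0: a=0 c=1 f=0 k=0 h=0 e=1 g=0 b=1 j=0 clk=0 d=0
  Δ1: clk:0→1
  Δ2: c:1→0, b:1→0
  (2Δ to stable)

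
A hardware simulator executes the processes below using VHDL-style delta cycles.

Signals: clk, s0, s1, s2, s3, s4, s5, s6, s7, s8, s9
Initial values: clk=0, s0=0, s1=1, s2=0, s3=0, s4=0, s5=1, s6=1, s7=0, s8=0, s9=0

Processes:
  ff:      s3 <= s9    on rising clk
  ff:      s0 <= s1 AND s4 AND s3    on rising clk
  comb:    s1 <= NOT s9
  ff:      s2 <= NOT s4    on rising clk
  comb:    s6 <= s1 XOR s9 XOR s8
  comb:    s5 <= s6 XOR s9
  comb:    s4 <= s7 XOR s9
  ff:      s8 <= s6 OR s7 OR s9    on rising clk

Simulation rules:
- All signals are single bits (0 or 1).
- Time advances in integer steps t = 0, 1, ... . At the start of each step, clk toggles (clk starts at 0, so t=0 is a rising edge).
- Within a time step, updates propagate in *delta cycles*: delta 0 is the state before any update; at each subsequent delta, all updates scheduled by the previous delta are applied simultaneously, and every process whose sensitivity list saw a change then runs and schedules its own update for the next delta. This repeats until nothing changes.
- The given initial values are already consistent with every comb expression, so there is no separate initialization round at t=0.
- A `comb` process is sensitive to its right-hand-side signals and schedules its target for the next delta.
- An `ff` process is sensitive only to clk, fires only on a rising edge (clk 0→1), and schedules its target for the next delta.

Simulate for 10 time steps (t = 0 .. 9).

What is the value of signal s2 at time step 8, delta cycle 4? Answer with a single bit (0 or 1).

t=0 Δ0: s7=0 s1=1 s9=0 s2=0 s8=0 s0=0 s5=1 s3=0 s6=1 clk=0 s4=0
  Δ1: clk:0→1
  Δ2: s2:0→1, s8:0→1
  Δ3: s6:1→0
  Δ4: s5:1→0
  (4Δ to stable)
t=1 Δ0: s7=0 s1=1 s9=0 s2=1 s8=1 s0=0 s5=0 s3=0 s6=0 clk=1 s4=0
  Δ1: clk:1→0
  (1Δ to stable)
t=2 Δ0: s7=0 s1=1 s9=0 s2=1 s8=1 s0=0 s5=0 s3=0 s6=0 clk=0 s4=0
  Δ1: clk:0→1
  Δ2: s8:1→0
  Δ3: s6:0→1
  Δ4: s5:0→1
  (4Δ to stable)
t=3 Δ0: s7=0 s1=1 s9=0 s2=1 s8=0 s0=0 s5=1 s3=0 s6=1 clk=1 s4=0
  Δ1: clk:1→0
  (1Δ to stable)
t=4 Δ0: s7=0 s1=1 s9=0 s2=1 s8=0 s0=0 s5=1 s3=0 s6=1 clk=0 s4=0
  Δ1: clk:0→1
  Δ2: s8:0→1
  Δ3: s6:1→0
  Δ4: s5:1→0
  (4Δ to stable)
t=5 Δ0: s7=0 s1=1 s9=0 s2=1 s8=1 s0=0 s5=0 s3=0 s6=0 clk=1 s4=0
  Δ1: clk:1→0
  (1Δ to stable)
t=6 Δ0: s7=0 s1=1 s9=0 s2=1 s8=1 s0=0 s5=0 s3=0 s6=0 clk=0 s4=0
  Δ1: clk:0→1
  Δ2: s8:1→0
  Δ3: s6:0→1
  Δ4: s5:0→1
  (4Δ to stable)
t=7 Δ0: s7=0 s1=1 s9=0 s2=1 s8=0 s0=0 s5=1 s3=0 s6=1 clk=1 s4=0
  Δ1: clk:1→0
  (1Δ to stable)
t=8 Δ0: s7=0 s1=1 s9=0 s2=1 s8=0 s0=0 s5=1 s3=0 s6=1 clk=0 s4=0
  Δ1: clk:0→1
  Δ2: s8:0→1
  Δ3: s6:1→0
  Δ4: s5:1→0
  (4Δ to stable)
t=9 Δ0: s7=0 s1=1 s9=0 s2=1 s8=1 s0=0 s5=0 s3=0 s6=0 clk=1 s4=0
  Δ1: clk:1→0
  (1Δ to stable)

1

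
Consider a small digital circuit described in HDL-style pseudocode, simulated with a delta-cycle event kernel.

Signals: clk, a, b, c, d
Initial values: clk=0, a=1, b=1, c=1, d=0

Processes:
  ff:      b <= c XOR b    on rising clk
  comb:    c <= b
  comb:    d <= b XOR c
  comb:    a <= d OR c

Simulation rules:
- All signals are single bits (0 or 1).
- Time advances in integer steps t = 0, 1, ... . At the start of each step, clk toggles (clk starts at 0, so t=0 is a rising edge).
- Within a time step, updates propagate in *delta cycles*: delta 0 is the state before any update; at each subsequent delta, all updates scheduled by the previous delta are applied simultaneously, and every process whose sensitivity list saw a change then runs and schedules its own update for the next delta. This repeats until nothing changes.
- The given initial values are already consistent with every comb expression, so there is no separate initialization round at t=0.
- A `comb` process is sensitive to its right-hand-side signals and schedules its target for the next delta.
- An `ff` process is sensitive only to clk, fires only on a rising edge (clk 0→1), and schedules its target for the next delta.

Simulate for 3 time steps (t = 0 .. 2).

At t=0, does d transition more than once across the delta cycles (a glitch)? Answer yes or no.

yes

t0.Δ0 d=0 a=1 c=1 b=1 clk=0
t0.Δ1 d=0 a=1 c=1 b=1 clk=1
t0.Δ2 d=0 a=1 c=1 b=0 clk=1
t0.Δ3 d=1 a=1 c=0 b=0 clk=1
t0.Δ4 d=0 a=1 c=0 b=0 clk=1
t0.Δ5 d=0 a=0 c=0 b=0 clk=1
t1.Δ0 d=0 a=0 c=0 b=0 clk=1
t1.Δ1 d=0 a=0 c=0 b=0 clk=0
t2.Δ0 d=0 a=0 c=0 b=0 clk=0
t2.Δ1 d=0 a=0 c=0 b=0 clk=1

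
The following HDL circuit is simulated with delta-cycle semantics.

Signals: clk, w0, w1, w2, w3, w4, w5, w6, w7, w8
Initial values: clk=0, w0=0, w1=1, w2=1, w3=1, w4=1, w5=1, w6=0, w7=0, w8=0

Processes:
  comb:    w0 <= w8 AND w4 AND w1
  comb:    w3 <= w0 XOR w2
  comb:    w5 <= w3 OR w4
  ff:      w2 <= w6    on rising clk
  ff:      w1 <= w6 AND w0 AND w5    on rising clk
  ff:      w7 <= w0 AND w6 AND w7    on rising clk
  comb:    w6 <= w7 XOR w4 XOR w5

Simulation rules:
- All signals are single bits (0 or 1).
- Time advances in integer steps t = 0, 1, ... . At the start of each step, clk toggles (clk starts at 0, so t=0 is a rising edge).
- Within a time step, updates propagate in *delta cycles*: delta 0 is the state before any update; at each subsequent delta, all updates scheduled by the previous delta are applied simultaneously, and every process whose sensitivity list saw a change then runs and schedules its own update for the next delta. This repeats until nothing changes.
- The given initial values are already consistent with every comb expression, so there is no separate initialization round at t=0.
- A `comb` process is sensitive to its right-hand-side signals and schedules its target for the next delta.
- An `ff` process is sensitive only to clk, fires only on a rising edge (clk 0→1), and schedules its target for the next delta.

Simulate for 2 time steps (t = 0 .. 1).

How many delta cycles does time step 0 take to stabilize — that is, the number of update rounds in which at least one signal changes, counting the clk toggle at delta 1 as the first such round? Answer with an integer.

t0.Δ0 w1=1 w6=0 w4=1 w7=0 w0=0 w5=1 w8=0 w2=1 w3=1 clk=0
t0.Δ1 w1=1 w6=0 w4=1 w7=0 w0=0 w5=1 w8=0 w2=1 w3=1 clk=1
t0.Δ2 w1=0 w6=0 w4=1 w7=0 w0=0 w5=1 w8=0 w2=0 w3=1 clk=1
t0.Δ3 w1=0 w6=0 w4=1 w7=0 w0=0 w5=1 w8=0 w2=0 w3=0 clk=1
t1.Δ0 w1=0 w6=0 w4=1 w7=0 w0=0 w5=1 w8=0 w2=0 w3=0 clk=1
t1.Δ1 w1=0 w6=0 w4=1 w7=0 w0=0 w5=1 w8=0 w2=0 w3=0 clk=0

3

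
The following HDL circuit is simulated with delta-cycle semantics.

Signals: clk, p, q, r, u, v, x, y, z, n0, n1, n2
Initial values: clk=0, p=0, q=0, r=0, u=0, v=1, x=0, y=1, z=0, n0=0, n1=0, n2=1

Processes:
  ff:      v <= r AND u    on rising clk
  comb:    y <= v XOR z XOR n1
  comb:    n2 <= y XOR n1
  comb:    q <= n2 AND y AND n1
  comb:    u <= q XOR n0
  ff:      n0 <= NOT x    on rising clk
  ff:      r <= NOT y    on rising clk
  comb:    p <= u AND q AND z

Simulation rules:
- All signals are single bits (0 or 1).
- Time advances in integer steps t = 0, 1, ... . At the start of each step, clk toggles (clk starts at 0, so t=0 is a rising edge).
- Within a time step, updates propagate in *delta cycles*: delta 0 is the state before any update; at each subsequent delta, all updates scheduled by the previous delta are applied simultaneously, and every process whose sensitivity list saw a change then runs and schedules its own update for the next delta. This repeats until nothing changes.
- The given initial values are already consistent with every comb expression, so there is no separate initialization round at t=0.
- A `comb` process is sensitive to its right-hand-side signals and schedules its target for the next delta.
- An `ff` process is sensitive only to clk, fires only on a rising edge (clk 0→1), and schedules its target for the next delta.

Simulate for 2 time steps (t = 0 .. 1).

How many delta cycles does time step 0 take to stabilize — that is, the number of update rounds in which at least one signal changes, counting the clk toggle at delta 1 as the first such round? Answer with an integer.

t=0 Δ0: x=0 z=0 n1=0 clk=0 n2=1 n0=0 u=0 v=1 r=0 p=0 y=1 q=0
  Δ1: clk:0→1
  Δ2: n0:0→1, v:1→0
  Δ3: u:0→1, y:1→0
  Δ4: n2:1→0
  (4Δ to stable)
t=1 Δ0: x=0 z=0 n1=0 clk=1 n2=0 n0=1 u=1 v=0 r=0 p=0 y=0 q=0
  Δ1: clk:1→0
  (1Δ to stable)

4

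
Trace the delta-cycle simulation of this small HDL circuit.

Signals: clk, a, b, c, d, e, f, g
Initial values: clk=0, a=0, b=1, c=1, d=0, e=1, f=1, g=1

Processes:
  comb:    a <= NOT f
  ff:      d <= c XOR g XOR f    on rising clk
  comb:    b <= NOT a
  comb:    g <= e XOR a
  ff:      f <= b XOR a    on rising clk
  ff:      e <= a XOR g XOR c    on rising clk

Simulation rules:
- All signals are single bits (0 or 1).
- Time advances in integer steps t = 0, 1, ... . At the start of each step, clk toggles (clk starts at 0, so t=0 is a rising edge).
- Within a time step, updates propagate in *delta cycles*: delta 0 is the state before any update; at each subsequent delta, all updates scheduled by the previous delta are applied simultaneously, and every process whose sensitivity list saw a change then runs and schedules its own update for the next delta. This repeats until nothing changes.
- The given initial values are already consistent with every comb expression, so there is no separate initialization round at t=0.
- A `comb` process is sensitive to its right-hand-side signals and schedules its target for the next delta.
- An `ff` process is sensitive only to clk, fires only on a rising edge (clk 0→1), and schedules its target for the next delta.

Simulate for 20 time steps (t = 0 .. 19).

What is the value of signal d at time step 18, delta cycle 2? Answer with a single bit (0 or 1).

0

t=0 Δ0: a=0 d=0 c=1 e=1 b=1 f=1 g=1 clk=0
  Δ1: clk:0→1
  Δ2: d:0→1, e:1→0
  Δ3: g:1→0
  (3Δ to stable)
t=1 Δ0: a=0 d=1 c=1 e=0 b=1 f=1 g=0 clk=1
  Δ1: clk:1→0
  (1Δ to stable)
t=2 Δ0: a=0 d=1 c=1 e=0 b=1 f=1 g=0 clk=0
  Δ1: clk:0→1
  Δ2: d:1→0, e:0→1
  Δ3: g:0→1
  (3Δ to stable)
t=3 Δ0: a=0 d=0 c=1 e=1 b=1 f=1 g=1 clk=1
  Δ1: clk:1→0
  (1Δ to stable)
t=4 Δ0: a=0 d=0 c=1 e=1 b=1 f=1 g=1 clk=0
  Δ1: clk:0→1
  Δ2: d:0→1, e:1→0
  Δ3: g:1→0
  (3Δ to stable)
t=5 Δ0: a=0 d=1 c=1 e=0 b=1 f=1 g=0 clk=1
  Δ1: clk:1→0
  (1Δ to stable)
t=6 Δ0: a=0 d=1 c=1 e=0 b=1 f=1 g=0 clk=0
  Δ1: clk:0→1
  Δ2: d:1→0, e:0→1
  Δ3: g:0→1
  (3Δ to stable)
t=7 Δ0: a=0 d=0 c=1 e=1 b=1 f=1 g=1 clk=1
  Δ1: clk:1→0
  (1Δ to stable)
t=8 Δ0: a=0 d=0 c=1 e=1 b=1 f=1 g=1 clk=0
  Δ1: clk:0→1
  Δ2: d:0→1, e:1→0
  Δ3: g:1→0
  (3Δ to stable)
t=9 Δ0: a=0 d=1 c=1 e=0 b=1 f=1 g=0 clk=1
  Δ1: clk:1→0
  (1Δ to stable)
t=10 Δ0: a=0 d=1 c=1 e=0 b=1 f=1 g=0 clk=0
  Δ1: clk:0→1
  Δ2: d:1→0, e:0→1
  Δ3: g:0→1
  (3Δ to stable)
t=11 Δ0: a=0 d=0 c=1 e=1 b=1 f=1 g=1 clk=1
  Δ1: clk:1→0
  (1Δ to stable)
t=12 Δ0: a=0 d=0 c=1 e=1 b=1 f=1 g=1 clk=0
  Δ1: clk:0→1
  Δ2: d:0→1, e:1→0
  Δ3: g:1→0
  (3Δ to stable)
t=13 Δ0: a=0 d=1 c=1 e=0 b=1 f=1 g=0 clk=1
  Δ1: clk:1→0
  (1Δ to stable)
t=14 Δ0: a=0 d=1 c=1 e=0 b=1 f=1 g=0 clk=0
  Δ1: clk:0→1
  Δ2: d:1→0, e:0→1
  Δ3: g:0→1
  (3Δ to stable)
t=15 Δ0: a=0 d=0 c=1 e=1 b=1 f=1 g=1 clk=1
  Δ1: clk:1→0
  (1Δ to stable)
t=16 Δ0: a=0 d=0 c=1 e=1 b=1 f=1 g=1 clk=0
  Δ1: clk:0→1
  Δ2: d:0→1, e:1→0
  Δ3: g:1→0
  (3Δ to stable)
t=17 Δ0: a=0 d=1 c=1 e=0 b=1 f=1 g=0 clk=1
  Δ1: clk:1→0
  (1Δ to stable)
t=18 Δ0: a=0 d=1 c=1 e=0 b=1 f=1 g=0 clk=0
  Δ1: clk:0→1
  Δ2: d:1→0, e:0→1
  Δ3: g:0→1
  (3Δ to stable)
t=19 Δ0: a=0 d=0 c=1 e=1 b=1 f=1 g=1 clk=1
  Δ1: clk:1→0
  (1Δ to stable)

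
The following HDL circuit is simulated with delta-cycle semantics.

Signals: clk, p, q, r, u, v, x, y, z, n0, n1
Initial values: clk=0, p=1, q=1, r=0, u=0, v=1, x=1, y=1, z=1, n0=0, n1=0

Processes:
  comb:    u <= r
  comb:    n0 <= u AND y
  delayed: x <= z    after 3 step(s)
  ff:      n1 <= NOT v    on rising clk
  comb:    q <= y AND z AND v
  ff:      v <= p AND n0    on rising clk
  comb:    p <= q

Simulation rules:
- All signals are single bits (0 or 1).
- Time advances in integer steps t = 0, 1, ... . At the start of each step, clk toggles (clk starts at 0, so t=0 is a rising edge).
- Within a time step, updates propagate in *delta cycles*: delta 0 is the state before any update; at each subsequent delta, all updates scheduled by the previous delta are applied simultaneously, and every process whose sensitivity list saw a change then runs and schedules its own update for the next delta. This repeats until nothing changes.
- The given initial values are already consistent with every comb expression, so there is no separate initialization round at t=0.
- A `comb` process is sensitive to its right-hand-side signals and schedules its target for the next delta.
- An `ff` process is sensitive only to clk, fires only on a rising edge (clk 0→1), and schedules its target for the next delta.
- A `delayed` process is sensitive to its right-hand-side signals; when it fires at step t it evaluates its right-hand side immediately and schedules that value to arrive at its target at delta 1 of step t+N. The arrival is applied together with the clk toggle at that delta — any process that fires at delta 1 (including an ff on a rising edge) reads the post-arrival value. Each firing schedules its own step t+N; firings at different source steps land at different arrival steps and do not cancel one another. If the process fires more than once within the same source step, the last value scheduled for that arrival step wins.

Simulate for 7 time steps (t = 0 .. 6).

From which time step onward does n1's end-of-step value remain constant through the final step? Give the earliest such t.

[bits: u,clk,p,r,v,x,z,y,n0,n1,q]
t=0: Δ0=00101111001 Δ1=01101111001 Δ2=01100111001 Δ3=01100111000 Δ4=01000111000 | 4Δ
t=1: Δ0=01000111000 Δ1=00000111000 | 1Δ
t=2: Δ0=00000111000 Δ1=01000111000 Δ2=01000111010 | 2Δ
t=3: Δ0=01000111010 Δ1=00000111010 | 1Δ
t=4: Δ0=00000111010 Δ1=01000111010 | 1Δ
t=5: Δ0=01000111010 Δ1=00000111010 | 1Δ
t=6: Δ0=00000111010 Δ1=01000111010 | 1Δ

2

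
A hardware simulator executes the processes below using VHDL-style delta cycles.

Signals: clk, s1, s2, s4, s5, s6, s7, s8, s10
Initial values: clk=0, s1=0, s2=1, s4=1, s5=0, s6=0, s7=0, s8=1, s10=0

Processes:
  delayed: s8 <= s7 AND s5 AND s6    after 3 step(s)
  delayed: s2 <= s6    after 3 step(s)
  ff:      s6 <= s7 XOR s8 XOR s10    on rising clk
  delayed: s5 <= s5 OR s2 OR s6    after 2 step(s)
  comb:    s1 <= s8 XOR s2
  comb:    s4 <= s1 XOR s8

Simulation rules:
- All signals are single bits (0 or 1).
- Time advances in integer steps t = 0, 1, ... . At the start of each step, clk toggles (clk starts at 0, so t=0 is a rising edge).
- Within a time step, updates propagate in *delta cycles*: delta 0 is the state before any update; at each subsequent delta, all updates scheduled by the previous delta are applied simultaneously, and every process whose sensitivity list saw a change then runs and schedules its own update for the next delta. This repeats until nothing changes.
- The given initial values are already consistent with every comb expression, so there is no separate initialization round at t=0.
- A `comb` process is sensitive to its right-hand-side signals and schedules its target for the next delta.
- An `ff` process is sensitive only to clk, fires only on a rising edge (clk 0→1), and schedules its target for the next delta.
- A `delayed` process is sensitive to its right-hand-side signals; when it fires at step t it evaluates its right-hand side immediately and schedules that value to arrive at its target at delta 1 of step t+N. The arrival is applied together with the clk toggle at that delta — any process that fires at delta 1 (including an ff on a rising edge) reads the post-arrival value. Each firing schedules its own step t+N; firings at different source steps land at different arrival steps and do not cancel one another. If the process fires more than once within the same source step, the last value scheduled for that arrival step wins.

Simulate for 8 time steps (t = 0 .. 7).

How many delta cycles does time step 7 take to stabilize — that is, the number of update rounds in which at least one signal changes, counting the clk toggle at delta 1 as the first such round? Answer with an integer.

t0.Δ0 s6=0 s5=0 s4=1 s2=1 clk=0 s10=0 s1=0 s7=0 s8=1
t0.Δ1 s6=0 s5=0 s4=1 s2=1 clk=1 s10=0 s1=0 s7=0 s8=1
t0.Δ2 s6=1 s5=0 s4=1 s2=1 clk=1 s10=0 s1=0 s7=0 s8=1
t1.Δ0 s6=1 s5=0 s4=1 s2=1 clk=1 s10=0 s1=0 s7=0 s8=1
t1.Δ1 s6=1 s5=0 s4=1 s2=1 clk=0 s10=0 s1=0 s7=0 s8=1
t2.Δ0 s6=1 s5=0 s4=1 s2=1 clk=0 s10=0 s1=0 s7=0 s8=1
t2.Δ1 s6=1 s5=1 s4=1 s2=1 clk=1 s10=0 s1=0 s7=0 s8=1
t3.Δ0 s6=1 s5=1 s4=1 s2=1 clk=1 s10=0 s1=0 s7=0 s8=1
t3.Δ1 s6=1 s5=1 s4=1 s2=1 clk=0 s10=0 s1=0 s7=0 s8=0
t3.Δ2 s6=1 s5=1 s4=0 s2=1 clk=0 s10=0 s1=1 s7=0 s8=0
t3.Δ3 s6=1 s5=1 s4=1 s2=1 clk=0 s10=0 s1=1 s7=0 s8=0
t4.Δ0 s6=1 s5=1 s4=1 s2=1 clk=0 s10=0 s1=1 s7=0 s8=0
t4.Δ1 s6=1 s5=1 s4=1 s2=1 clk=1 s10=0 s1=1 s7=0 s8=0
t4.Δ2 s6=0 s5=1 s4=1 s2=1 clk=1 s10=0 s1=1 s7=0 s8=0
t5.Δ0 s6=0 s5=1 s4=1 s2=1 clk=1 s10=0 s1=1 s7=0 s8=0
t5.Δ1 s6=0 s5=1 s4=1 s2=1 clk=0 s10=0 s1=1 s7=0 s8=0
t6.Δ0 s6=0 s5=1 s4=1 s2=1 clk=0 s10=0 s1=1 s7=0 s8=0
t6.Δ1 s6=0 s5=1 s4=1 s2=1 clk=1 s10=0 s1=1 s7=0 s8=0
t7.Δ0 s6=0 s5=1 s4=1 s2=1 clk=1 s10=0 s1=1 s7=0 s8=0
t7.Δ1 s6=0 s5=1 s4=1 s2=0 clk=0 s10=0 s1=1 s7=0 s8=0
t7.Δ2 s6=0 s5=1 s4=1 s2=0 clk=0 s10=0 s1=0 s7=0 s8=0
t7.Δ3 s6=0 s5=1 s4=0 s2=0 clk=0 s10=0 s1=0 s7=0 s8=0

3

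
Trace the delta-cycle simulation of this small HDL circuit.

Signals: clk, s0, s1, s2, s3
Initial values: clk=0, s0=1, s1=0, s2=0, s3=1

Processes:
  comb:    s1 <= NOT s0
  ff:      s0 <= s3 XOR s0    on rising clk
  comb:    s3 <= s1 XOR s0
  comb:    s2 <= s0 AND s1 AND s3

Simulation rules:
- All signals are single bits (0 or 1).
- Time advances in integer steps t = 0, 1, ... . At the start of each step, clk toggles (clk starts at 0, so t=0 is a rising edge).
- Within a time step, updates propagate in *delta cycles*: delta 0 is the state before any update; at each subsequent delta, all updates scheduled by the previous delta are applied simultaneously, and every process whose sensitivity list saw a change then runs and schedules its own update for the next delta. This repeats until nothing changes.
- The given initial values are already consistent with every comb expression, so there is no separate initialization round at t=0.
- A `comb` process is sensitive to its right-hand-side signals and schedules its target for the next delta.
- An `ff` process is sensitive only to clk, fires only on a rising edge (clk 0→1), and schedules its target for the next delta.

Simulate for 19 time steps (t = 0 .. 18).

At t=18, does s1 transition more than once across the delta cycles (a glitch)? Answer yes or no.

no

[bits: s0,s2,clk,s1,s3]
t=0: Δ0=10001 Δ1=10101 Δ2=00101 Δ3=00110 Δ4=00111 | 4Δ
t=1: Δ0=00111 Δ1=00011 | 1Δ
t=2: Δ0=00011 Δ1=00111 Δ2=10111 Δ3=11100 Δ4=10101 | 4Δ
t=3: Δ0=10101 Δ1=10001 | 1Δ
t=4: Δ0=10001 Δ1=10101 Δ2=00101 Δ3=00110 Δ4=00111 | 4Δ
t=5: Δ0=00111 Δ1=00011 | 1Δ
t=6: Δ0=00011 Δ1=00111 Δ2=10111 Δ3=11100 Δ4=10101 | 4Δ
t=7: Δ0=10101 Δ1=10001 | 1Δ
t=8: Δ0=10001 Δ1=10101 Δ2=00101 Δ3=00110 Δ4=00111 | 4Δ
t=9: Δ0=00111 Δ1=00011 | 1Δ
t=10: Δ0=00011 Δ1=00111 Δ2=10111 Δ3=11100 Δ4=10101 | 4Δ
t=11: Δ0=10101 Δ1=10001 | 1Δ
t=12: Δ0=10001 Δ1=10101 Δ2=00101 Δ3=00110 Δ4=00111 | 4Δ
t=13: Δ0=00111 Δ1=00011 | 1Δ
t=14: Δ0=00011 Δ1=00111 Δ2=10111 Δ3=11100 Δ4=10101 | 4Δ
t=15: Δ0=10101 Δ1=10001 | 1Δ
t=16: Δ0=10001 Δ1=10101 Δ2=00101 Δ3=00110 Δ4=00111 | 4Δ
t=17: Δ0=00111 Δ1=00011 | 1Δ
t=18: Δ0=00011 Δ1=00111 Δ2=10111 Δ3=11100 Δ4=10101 | 4Δ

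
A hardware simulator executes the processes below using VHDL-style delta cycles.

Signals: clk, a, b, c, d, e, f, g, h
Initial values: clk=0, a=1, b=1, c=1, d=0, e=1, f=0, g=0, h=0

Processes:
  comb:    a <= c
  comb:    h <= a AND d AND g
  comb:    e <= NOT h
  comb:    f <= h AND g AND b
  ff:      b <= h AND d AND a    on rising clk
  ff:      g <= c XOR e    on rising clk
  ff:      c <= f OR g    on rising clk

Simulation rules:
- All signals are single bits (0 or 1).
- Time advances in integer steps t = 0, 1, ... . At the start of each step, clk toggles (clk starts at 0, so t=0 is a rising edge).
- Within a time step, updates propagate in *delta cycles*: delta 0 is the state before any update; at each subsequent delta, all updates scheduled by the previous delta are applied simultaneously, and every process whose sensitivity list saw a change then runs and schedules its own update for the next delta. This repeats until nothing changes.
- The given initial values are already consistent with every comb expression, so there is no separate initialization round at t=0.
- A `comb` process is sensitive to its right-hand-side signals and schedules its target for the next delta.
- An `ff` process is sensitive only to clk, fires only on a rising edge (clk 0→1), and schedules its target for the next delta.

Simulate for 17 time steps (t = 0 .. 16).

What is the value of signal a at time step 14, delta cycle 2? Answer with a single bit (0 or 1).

1

[bits: c,h,d,e,a,clk,b,f,g]
t=0: Δ0=100110100 Δ1=100111100 Δ2=000111000 Δ3=000101000 | 3Δ
t=1: Δ0=000101000 Δ1=000100000 | 1Δ
t=2: Δ0=000100000 Δ1=000101000 Δ2=000101001 | 2Δ
t=3: Δ0=000101001 Δ1=000100001 | 1Δ
t=4: Δ0=000100001 Δ1=000101001 Δ2=100101001 Δ3=100111001 | 3Δ
t=5: Δ0=100111001 Δ1=100110001 | 1Δ
t=6: Δ0=100110001 Δ1=100111001 Δ2=100111000 | 2Δ
t=7: Δ0=100111000 Δ1=100110000 | 1Δ
t=8: Δ0=100110000 Δ1=100111000 Δ2=000111000 Δ3=000101000 | 3Δ
t=9: Δ0=000101000 Δ1=000100000 | 1Δ
t=10: Δ0=000100000 Δ1=000101000 Δ2=000101001 | 2Δ
t=11: Δ0=000101001 Δ1=000100001 | 1Δ
t=12: Δ0=000100001 Δ1=000101001 Δ2=100101001 Δ3=100111001 | 3Δ
t=13: Δ0=100111001 Δ1=100110001 | 1Δ
t=14: Δ0=100110001 Δ1=100111001 Δ2=100111000 | 2Δ
t=15: Δ0=100111000 Δ1=100110000 | 1Δ
t=16: Δ0=100110000 Δ1=100111000 Δ2=000111000 Δ3=000101000 | 3Δ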